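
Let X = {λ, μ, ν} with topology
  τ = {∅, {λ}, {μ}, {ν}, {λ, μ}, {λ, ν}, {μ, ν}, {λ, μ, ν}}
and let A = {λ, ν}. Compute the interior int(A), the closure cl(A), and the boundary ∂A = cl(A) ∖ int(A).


int(A) = {λ, ν}, cl(A) = {λ, ν}, ∂A = ∅.

Closed sets in (X, τ) are complements of opens:
  closed(X, τ) = {∅, {λ}, {μ}, {ν}, {λ, μ}, {λ, ν}, {μ, ν}, {λ, μ, ν}}.
int(A) = ⋃ {U ∈ τ : U ⊆ A}. Opens contained in A: ∅, {λ}, {ν}, {λ, ν}.
Taking the union of these: int(A) = {λ, ν}.
cl(A) = ⋂ {C closed : A ⊆ C}. Closed sets containing A: {λ, ν}, {λ, μ, ν}.
Intersecting these: cl(A) = {λ, ν}.
∂A = cl(A) ∖ int(A) = {λ, ν} ∖ {λ, ν} = ∅.


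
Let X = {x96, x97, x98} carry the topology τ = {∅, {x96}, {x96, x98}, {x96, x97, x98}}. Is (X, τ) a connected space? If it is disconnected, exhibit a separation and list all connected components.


(X, τ) is connected.

Find clopen sets (U ∈ τ with X ∖ U ∈ τ):
  U = ∅, X ∖ U = {x96, x97, x98} — both open, so U is clopen.
  U = {x96, x97, x98}, X ∖ U = ∅ — both open, so U is clopen.
Only trivial clopens (∅ and X) exist, so (X, τ) is connected.
Compute connected components by grouping points that agree on all clopens:
  component: {x96, x97, x98}


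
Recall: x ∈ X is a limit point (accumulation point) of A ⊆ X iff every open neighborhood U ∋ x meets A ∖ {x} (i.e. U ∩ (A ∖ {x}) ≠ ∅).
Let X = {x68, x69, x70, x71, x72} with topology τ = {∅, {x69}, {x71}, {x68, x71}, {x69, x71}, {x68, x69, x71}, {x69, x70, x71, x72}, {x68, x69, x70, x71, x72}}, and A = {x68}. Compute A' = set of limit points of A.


A' = ∅

For each x ∈ X, list the open sets U ∈ τ with x ∈ U, then check whether U ∩ (A ∖ {x}) ≠ ∅ for every such U.
  x = x68: open {x68, x71} ∋ x has {x68, x71} ∩ (A ∖ {x68}) = ∅, so x is NOT a limit point.
  x = x69: open {x69} ∋ x has {x69} ∩ (A ∖ {x69}) = ∅, so x is NOT a limit point.
  x = x70: open {x69, x70, x71, x72} ∋ x has {x69, x70, x71, x72} ∩ (A ∖ {x70}) = ∅, so x is NOT a limit point.
  x = x71: open {x71} ∋ x has {x71} ∩ (A ∖ {x71}) = ∅, so x is NOT a limit point.
  x = x72: open {x69, x70, x71, x72} ∋ x has {x69, x70, x71, x72} ∩ (A ∖ {x72}) = ∅, so x is NOT a limit point.
Collecting: A' = ∅.


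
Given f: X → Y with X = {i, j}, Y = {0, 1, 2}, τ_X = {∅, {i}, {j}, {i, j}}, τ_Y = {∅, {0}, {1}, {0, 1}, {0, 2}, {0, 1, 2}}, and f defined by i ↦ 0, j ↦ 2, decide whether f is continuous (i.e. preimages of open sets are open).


f IS continuous.

Compute f^{-1}(U) for each U ∈ τ_Y:
  U = ∅: f^{-1}(U) = ∅ ∈ τ_X ✓.
  U = {0}: f^{-1}(U) = {i} ∈ τ_X ✓.
  U = {1}: f^{-1}(U) = ∅ ∈ τ_X ✓.
  U = {0, 1}: f^{-1}(U) = {i} ∈ τ_X ✓.
  U = {0, 2}: f^{-1}(U) = {i, j} ∈ τ_X ✓.
  U = {0, 1, 2}: f^{-1}(U) = {i, j} ∈ τ_X ✓.
Every preimage lies in τ_X, so f IS continuous.


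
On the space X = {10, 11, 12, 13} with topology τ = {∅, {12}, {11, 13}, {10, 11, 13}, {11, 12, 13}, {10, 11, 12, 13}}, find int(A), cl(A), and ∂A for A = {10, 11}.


int(A) = ∅, cl(A) = {10, 11, 13}, ∂A = {10, 11, 13}.

Closed sets in (X, τ) are complements of opens:
  closed(X, τ) = {∅, {10}, {12}, {10, 12}, {10, 11, 13}, {10, 11, 12, 13}}.
int(A) = ⋃ {U ∈ τ : U ⊆ A}. Opens contained in A: ∅.
Taking the union of these: int(A) = ∅.
cl(A) = ⋂ {C closed : A ⊆ C}. Closed sets containing A: {10, 11, 13}, {10, 11, 12, 13}.
Intersecting these: cl(A) = {10, 11, 13}.
∂A = cl(A) ∖ int(A) = {10, 11, 13} ∖ ∅ = {10, 11, 13}.


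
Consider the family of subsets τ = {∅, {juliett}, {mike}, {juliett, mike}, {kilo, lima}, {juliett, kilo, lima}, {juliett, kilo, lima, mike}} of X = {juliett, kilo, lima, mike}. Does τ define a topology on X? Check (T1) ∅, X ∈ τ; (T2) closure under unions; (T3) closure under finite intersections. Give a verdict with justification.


τ is NOT a topology on X.

Axiom (T1): ∅ ∈ τ? Yes; X ∈ τ? Yes.
Axiom (T2/T3): check pairwise unions and intersections of members of τ.
Counterexample for (T2): {mike} ∪ {kilo, lima} = {kilo, lima, mike} ∉ τ. Therefore τ is NOT a topology.


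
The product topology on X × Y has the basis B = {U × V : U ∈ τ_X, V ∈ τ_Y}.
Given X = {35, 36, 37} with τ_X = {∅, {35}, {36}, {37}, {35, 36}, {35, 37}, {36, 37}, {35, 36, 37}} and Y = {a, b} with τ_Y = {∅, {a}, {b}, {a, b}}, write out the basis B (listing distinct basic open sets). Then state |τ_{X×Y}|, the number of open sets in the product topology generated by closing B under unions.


Basis B = {∅ × ∅, {35} × {a}, {35} × {b}, {36} × {a}, {36} × {b}, {37} × {a}, {37} × {b}, {35} × {a, b}, {35, 36} × {a}, {35, 37} × {a}, {35, 36} × {b}, {35, 37} × {b}, {36} × {a, b}, {36, 37} × {a}, {36, 37} × {b}, {37} × {a, b}, {35, 36, 37} × {a}, {35, 36, 37} × {b}, {35, 36} × {a, b}, {35, 37} × {a, b}, {36, 37} × {a, b}, {35, 36, 37} × {a, b}}; |τ_{X×Y}| = 64.

Enumerate products U × V with U ∈ τ_X, V ∈ τ_Y (deduplicated):
  ∅ × ∅ = {} (∅)
  {35} × {a} = {(35,a)}
  {35} × {b} = {(35,b)}
  {36} × {a} = {(36,a)}
  {36} × {b} = {(36,b)}
  {37} × {a} = {(37,a)}
  {37} × {b} = {(37,b)}
  {35} × {a, b} = {(35,a), (35,b)}
  {35, 36} × {a} = {(35,a), (36,a)}
  {35, 37} × {a} = {(35,a), (37,a)}
  {35, 36} × {b} = {(35,b), (36,b)}
  {35, 37} × {b} = {(35,b), (37,b)}
  {36} × {a, b} = {(36,a), (36,b)}
  {36, 37} × {a} = {(36,a), (37,a)}
  {36, 37} × {b} = {(36,b), (37,b)}
  {37} × {a, b} = {(37,a), (37,b)}
  {35, 36, 37} × {a} = {(35,a), (36,a), (37,a)}
  {35, 36, 37} × {b} = {(35,b), (36,b), (37,b)}
  {35, 36} × {a, b} = {(35,a), (35,b), (36,a), (36,b)}
  {35, 37} × {a, b} = {(35,a), (35,b), (37,a), (37,b)}
  {36, 37} × {a, b} = {(36,a), (36,b), (37,a), (37,b)}
  {35, 36, 37} × {a, b} = {(35,a), (35,b), (36,a), (36,b), (37,a), (37,b)}
These 22 distinct sets form the basis B.
Close under arbitrary unions to get τ_{X×Y}; counting gives |τ_{X×Y}| = 64.


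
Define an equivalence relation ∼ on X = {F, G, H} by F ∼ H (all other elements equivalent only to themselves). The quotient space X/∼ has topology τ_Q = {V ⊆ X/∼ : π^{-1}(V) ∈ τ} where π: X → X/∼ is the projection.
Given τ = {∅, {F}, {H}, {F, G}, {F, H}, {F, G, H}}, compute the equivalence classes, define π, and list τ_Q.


X/∼ = {[F=H], [G]}; |τ_Q| = 3.

Equivalence classes: [F=H], [G].
Quotient map π: X → X/∼ sends F ↦ [F=H], G ↦ [G], H ↦ [F=H].
For each subset V ⊆ X/∼, compute π^{-1}(V) ⊆ X and check whether π^{-1}(V) ∈ τ. V is open in τ_Q iff π^{-1}(V) ∈ τ.
  V = {}: π^{-1}(V) = ∅ ∈ τ ✓.
  V = {[F=H]}: π^{-1}(V) = {F, H} ∈ τ ✓.
  V = {[G]}: π^{-1}(V) = {G} ∉ τ ✗.
  V = {[F=H], [G]}: π^{-1}(V) = {F, G, H} ∈ τ ✓.
Open sets in the quotient: τ_Q = {{}, {[F=H]}, {[F=H], [G]}} (3 elements).


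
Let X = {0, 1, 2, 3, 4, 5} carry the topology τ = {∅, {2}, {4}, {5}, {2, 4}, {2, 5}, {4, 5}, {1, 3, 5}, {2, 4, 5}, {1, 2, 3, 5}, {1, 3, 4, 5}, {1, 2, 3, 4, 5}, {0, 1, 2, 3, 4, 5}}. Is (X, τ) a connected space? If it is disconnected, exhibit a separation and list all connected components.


(X, τ) is connected.

Find clopen sets (U ∈ τ with X ∖ U ∈ τ):
  U = ∅, X ∖ U = {0, 1, 2, 3, 4, 5} — both open, so U is clopen.
  U = {0, 1, 2, 3, 4, 5}, X ∖ U = ∅ — both open, so U is clopen.
Only trivial clopens (∅ and X) exist, so (X, τ) is connected.
Compute connected components by grouping points that agree on all clopens:
  component: {0, 1, 2, 3, 4, 5}


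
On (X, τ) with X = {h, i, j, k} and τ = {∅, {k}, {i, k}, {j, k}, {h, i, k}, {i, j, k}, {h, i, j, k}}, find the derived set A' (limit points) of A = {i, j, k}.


A' = {h, i, j}

For each x ∈ X, list the open sets U ∈ τ with x ∈ U, then check whether U ∩ (A ∖ {x}) ≠ ∅ for every such U.
  x = h: opens ∋ x are {h, i, k}, {h, i, j, k}; each meets A ∖ {h}, so x IS a limit point.
  x = i: opens ∋ x are {i, k}, {h, i, k}, {i, j, k}, {h, i, j, k}; each meets A ∖ {i}, so x IS a limit point.
  x = j: opens ∋ x are {j, k}, {i, j, k}, {h, i, j, k}; each meets A ∖ {j}, so x IS a limit point.
  x = k: open {k} ∋ x has {k} ∩ (A ∖ {k}) = ∅, so x is NOT a limit point.
Collecting: A' = {h, i, j}.


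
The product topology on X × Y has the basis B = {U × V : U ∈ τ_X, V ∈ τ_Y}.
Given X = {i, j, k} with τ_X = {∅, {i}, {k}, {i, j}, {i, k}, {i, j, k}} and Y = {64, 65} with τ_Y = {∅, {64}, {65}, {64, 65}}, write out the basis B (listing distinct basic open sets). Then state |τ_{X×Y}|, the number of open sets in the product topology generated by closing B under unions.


Basis B = {∅ × ∅, {i} × {64}, {i} × {65}, {k} × {64}, {k} × {65}, {i} × {64, 65}, {i, j} × {64}, {i, k} × {64}, {i, j} × {65}, {i, k} × {65}, {k} × {64, 65}, {i, j, k} × {64}, {i, j, k} × {65}, {i, j} × {64, 65}, {i, k} × {64, 65}, {i, j, k} × {64, 65}}; |τ_{X×Y}| = 36.

Enumerate products U × V with U ∈ τ_X, V ∈ τ_Y (deduplicated):
  ∅ × ∅ = {} (∅)
  {i} × {64} = {(i,64)}
  {i} × {65} = {(i,65)}
  {k} × {64} = {(k,64)}
  {k} × {65} = {(k,65)}
  {i} × {64, 65} = {(i,64), (i,65)}
  {i, j} × {64} = {(i,64), (j,64)}
  {i, k} × {64} = {(i,64), (k,64)}
  {i, j} × {65} = {(i,65), (j,65)}
  {i, k} × {65} = {(i,65), (k,65)}
  {k} × {64, 65} = {(k,64), (k,65)}
  {i, j, k} × {64} = {(i,64), (j,64), (k,64)}
  {i, j, k} × {65} = {(i,65), (j,65), (k,65)}
  {i, j} × {64, 65} = {(i,64), (i,65), (j,64), (j,65)}
  {i, k} × {64, 65} = {(i,64), (i,65), (k,64), (k,65)}
  {i, j, k} × {64, 65} = {(i,64), (i,65), (j,64), (j,65), (k,64), (k,65)}
These 16 distinct sets form the basis B.
Close under arbitrary unions to get τ_{X×Y}; counting gives |τ_{X×Y}| = 36.


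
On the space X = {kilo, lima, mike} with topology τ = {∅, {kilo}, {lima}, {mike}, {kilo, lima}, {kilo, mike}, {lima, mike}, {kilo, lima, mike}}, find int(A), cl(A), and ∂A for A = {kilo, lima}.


int(A) = {kilo, lima}, cl(A) = {kilo, lima}, ∂A = ∅.

Closed sets in (X, τ) are complements of opens:
  closed(X, τ) = {∅, {kilo}, {lima}, {mike}, {kilo, lima}, {kilo, mike}, {lima, mike}, {kilo, lima, mike}}.
int(A) = ⋃ {U ∈ τ : U ⊆ A}. Opens contained in A: ∅, {kilo}, {lima}, {kilo, lima}.
Taking the union of these: int(A) = {kilo, lima}.
cl(A) = ⋂ {C closed : A ⊆ C}. Closed sets containing A: {kilo, lima}, {kilo, lima, mike}.
Intersecting these: cl(A) = {kilo, lima}.
∂A = cl(A) ∖ int(A) = {kilo, lima} ∖ {kilo, lima} = ∅.


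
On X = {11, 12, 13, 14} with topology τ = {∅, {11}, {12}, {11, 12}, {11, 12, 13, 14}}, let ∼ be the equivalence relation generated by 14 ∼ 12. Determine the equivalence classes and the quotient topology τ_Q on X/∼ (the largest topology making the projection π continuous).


X/∼ = {[11], [12=14], [13]}; |τ_Q| = 3.

Equivalence classes: [11], [12=14], [13].
Quotient map π: X → X/∼ sends 11 ↦ [11], 12 ↦ [12=14], 13 ↦ [13], 14 ↦ [12=14].
For each subset V ⊆ X/∼, compute π^{-1}(V) ⊆ X and check whether π^{-1}(V) ∈ τ. V is open in τ_Q iff π^{-1}(V) ∈ τ.
  V = {}: π^{-1}(V) = ∅ ∈ τ ✓.
  V = {[11]}: π^{-1}(V) = {11} ∈ τ ✓.
  V = {[12=14]}: π^{-1}(V) = {12, 14} ∉ τ ✗.
  V = {[11], [12=14]}: π^{-1}(V) = {11, 12, 14} ∉ τ ✗.
  V = {[13]}: π^{-1}(V) = {13} ∉ τ ✗.
  V = {[11], [13]}: π^{-1}(V) = {11, 13} ∉ τ ✗.
  V = {[12=14], [13]}: π^{-1}(V) = {12, 13, 14} ∉ τ ✗.
  V = {[11], [12=14], [13]}: π^{-1}(V) = {11, 12, 13, 14} ∈ τ ✓.
Open sets in the quotient: τ_Q = {{}, {[11]}, {[11], [12=14], [13]}} (3 elements).


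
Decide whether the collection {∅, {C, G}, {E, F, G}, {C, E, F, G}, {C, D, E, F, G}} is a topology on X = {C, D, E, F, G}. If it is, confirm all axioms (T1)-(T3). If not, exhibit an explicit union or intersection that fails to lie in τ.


τ is NOT a topology on X.

Axiom (T1): ∅ ∈ τ? Yes; X ∈ τ? Yes.
Axiom (T2/T3): check pairwise unions and intersections of members of τ.
Counterexample for (T3): {C, G} ∩ {E, F, G} = {G} ∉ τ. Therefore τ is NOT a topology.


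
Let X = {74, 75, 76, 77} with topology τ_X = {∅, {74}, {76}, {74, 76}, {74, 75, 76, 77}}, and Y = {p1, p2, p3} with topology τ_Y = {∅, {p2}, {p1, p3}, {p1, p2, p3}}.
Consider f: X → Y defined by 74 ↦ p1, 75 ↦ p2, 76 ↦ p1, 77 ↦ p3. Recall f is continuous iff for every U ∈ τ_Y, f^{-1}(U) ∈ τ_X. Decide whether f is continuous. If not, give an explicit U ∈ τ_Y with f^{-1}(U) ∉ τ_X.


f is NOT continuous.

Compute f^{-1}(U) for each U ∈ τ_Y:
  U = ∅: f^{-1}(U) = ∅ ∈ τ_X ✓.
  U = {p2}: f^{-1}(U) = {75} ∉ τ_X ✗.
  U = {p1, p3}: f^{-1}(U) = {74, 76, 77} ∉ τ_X ✗.
  U = {p1, p2, p3}: f^{-1}(U) = {74, 75, 76, 77} ∈ τ_X ✓.
Found U = {p2} with f^{-1}(U) = {75} not in τ_X. Therefore f is NOT continuous.


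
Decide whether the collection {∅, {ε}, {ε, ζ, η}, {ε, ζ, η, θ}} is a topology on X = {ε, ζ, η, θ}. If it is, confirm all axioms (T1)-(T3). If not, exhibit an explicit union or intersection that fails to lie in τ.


τ IS a topology on X.

Axiom (T1): ∅ ∈ τ? Yes; X ∈ τ? Yes.
Axiom (T2/T3): check pairwise unions and intersections of members of τ.
All pairwise intersections and unions checked — each lies in τ. Therefore τ satisfies (T1), (T2), (T3): it IS a topology on X.


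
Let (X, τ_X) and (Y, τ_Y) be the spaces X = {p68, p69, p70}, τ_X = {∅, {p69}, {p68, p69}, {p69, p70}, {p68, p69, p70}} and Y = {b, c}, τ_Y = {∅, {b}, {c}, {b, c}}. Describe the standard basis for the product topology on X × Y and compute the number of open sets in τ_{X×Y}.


Basis B = {∅ × ∅, {p69} × {b}, {p69} × {c}, {p68, p69} × {b}, {p68, p69} × {c}, {p69} × {b, c}, {p69, p70} × {b}, {p69, p70} × {c}, {p68, p69, p70} × {b}, {p68, p69, p70} × {c}, {p68, p69} × {b, c}, {p69, p70} × {b, c}, {p68, p69, p70} × {b, c}}; |τ_{X×Y}| = 25.

Enumerate products U × V with U ∈ τ_X, V ∈ τ_Y (deduplicated):
  ∅ × ∅ = {} (∅)
  {p69} × {b} = {(p69,b)}
  {p69} × {c} = {(p69,c)}
  {p68, p69} × {b} = {(p68,b), (p69,b)}
  {p68, p69} × {c} = {(p68,c), (p69,c)}
  {p69} × {b, c} = {(p69,b), (p69,c)}
  {p69, p70} × {b} = {(p69,b), (p70,b)}
  {p69, p70} × {c} = {(p69,c), (p70,c)}
  {p68, p69, p70} × {b} = {(p68,b), (p69,b), (p70,b)}
  {p68, p69, p70} × {c} = {(p68,c), (p69,c), (p70,c)}
  {p68, p69} × {b, c} = {(p68,b), (p68,c), (p69,b), (p69,c)}
  {p69, p70} × {b, c} = {(p69,b), (p69,c), (p70,b), (p70,c)}
  {p68, p69, p70} × {b, c} = {(p68,b), (p68,c), (p69,b), (p69,c), (p70,b), (p70,c)}
These 13 distinct sets form the basis B.
Close under arbitrary unions to get τ_{X×Y}; counting gives |τ_{X×Y}| = 25.


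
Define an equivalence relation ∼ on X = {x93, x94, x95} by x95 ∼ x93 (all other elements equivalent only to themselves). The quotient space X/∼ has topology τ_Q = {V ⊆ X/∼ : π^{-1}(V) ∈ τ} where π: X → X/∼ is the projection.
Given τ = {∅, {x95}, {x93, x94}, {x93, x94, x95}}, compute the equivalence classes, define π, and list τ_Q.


X/∼ = {[x93=x95], [x94]}; |τ_Q| = 2.

Equivalence classes: [x93=x95], [x94].
Quotient map π: X → X/∼ sends x93 ↦ [x93=x95], x94 ↦ [x94], x95 ↦ [x93=x95].
For each subset V ⊆ X/∼, compute π^{-1}(V) ⊆ X and check whether π^{-1}(V) ∈ τ. V is open in τ_Q iff π^{-1}(V) ∈ τ.
  V = {}: π^{-1}(V) = ∅ ∈ τ ✓.
  V = {[x93=x95]}: π^{-1}(V) = {x93, x95} ∉ τ ✗.
  V = {[x94]}: π^{-1}(V) = {x94} ∉ τ ✗.
  V = {[x93=x95], [x94]}: π^{-1}(V) = {x93, x94, x95} ∈ τ ✓.
Open sets in the quotient: τ_Q = {{}, {[x93=x95], [x94]}} (2 elements).


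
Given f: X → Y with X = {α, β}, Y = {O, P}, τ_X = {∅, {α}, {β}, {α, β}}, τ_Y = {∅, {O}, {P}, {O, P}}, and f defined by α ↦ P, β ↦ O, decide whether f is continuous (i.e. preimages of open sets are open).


f IS continuous.

Compute f^{-1}(U) for each U ∈ τ_Y:
  U = ∅: f^{-1}(U) = ∅ ∈ τ_X ✓.
  U = {O}: f^{-1}(U) = {β} ∈ τ_X ✓.
  U = {P}: f^{-1}(U) = {α} ∈ τ_X ✓.
  U = {O, P}: f^{-1}(U) = {α, β} ∈ τ_X ✓.
Every preimage lies in τ_X, so f IS continuous.


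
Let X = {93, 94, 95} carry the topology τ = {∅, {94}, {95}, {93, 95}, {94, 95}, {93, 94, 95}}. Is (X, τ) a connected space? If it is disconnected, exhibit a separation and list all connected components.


(X, τ) is disconnected; components = [{94}, {93, 95}].

Find clopen sets (U ∈ τ with X ∖ U ∈ τ):
  U = ∅, X ∖ U = {93, 94, 95} — both open, so U is clopen.
  U = {94}, X ∖ U = {93, 95} — both open, so U is clopen.
  U = {93, 95}, X ∖ U = {94} — both open, so U is clopen.
  U = {93, 94, 95}, X ∖ U = ∅ — both open, so U is clopen.
Nontrivial clopen(s) exist: e.g. {93, 95}. So (X, τ) is disconnected.
Compute connected components by grouping points that agree on all clopens:
  component: {94}
  component: {93, 95}


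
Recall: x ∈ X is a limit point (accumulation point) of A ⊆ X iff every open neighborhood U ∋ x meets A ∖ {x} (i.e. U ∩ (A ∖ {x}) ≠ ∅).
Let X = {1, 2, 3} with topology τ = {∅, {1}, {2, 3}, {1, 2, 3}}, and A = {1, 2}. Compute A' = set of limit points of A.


A' = {3}

For each x ∈ X, list the open sets U ∈ τ with x ∈ U, then check whether U ∩ (A ∖ {x}) ≠ ∅ for every such U.
  x = 1: open {1} ∋ x has {1} ∩ (A ∖ {1}) = ∅, so x is NOT a limit point.
  x = 2: open {2, 3} ∋ x has {2, 3} ∩ (A ∖ {2}) = ∅, so x is NOT a limit point.
  x = 3: opens ∋ x are {2, 3}, {1, 2, 3}; each meets A ∖ {3}, so x IS a limit point.
Collecting: A' = {3}.


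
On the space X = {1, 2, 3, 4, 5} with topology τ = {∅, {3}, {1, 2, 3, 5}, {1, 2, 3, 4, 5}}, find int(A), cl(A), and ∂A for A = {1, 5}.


int(A) = ∅, cl(A) = {1, 2, 4, 5}, ∂A = {1, 2, 4, 5}.

Closed sets in (X, τ) are complements of opens:
  closed(X, τ) = {∅, {4}, {1, 2, 4, 5}, {1, 2, 3, 4, 5}}.
int(A) = ⋃ {U ∈ τ : U ⊆ A}. Opens contained in A: ∅.
Taking the union of these: int(A) = ∅.
cl(A) = ⋂ {C closed : A ⊆ C}. Closed sets containing A: {1, 2, 4, 5}, {1, 2, 3, 4, 5}.
Intersecting these: cl(A) = {1, 2, 4, 5}.
∂A = cl(A) ∖ int(A) = {1, 2, 4, 5} ∖ ∅ = {1, 2, 4, 5}.


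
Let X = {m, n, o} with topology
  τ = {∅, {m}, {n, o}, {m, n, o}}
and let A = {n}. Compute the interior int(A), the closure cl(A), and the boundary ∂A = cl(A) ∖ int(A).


int(A) = ∅, cl(A) = {n, o}, ∂A = {n, o}.

Closed sets in (X, τ) are complements of opens:
  closed(X, τ) = {∅, {m}, {n, o}, {m, n, o}}.
int(A) = ⋃ {U ∈ τ : U ⊆ A}. Opens contained in A: ∅.
Taking the union of these: int(A) = ∅.
cl(A) = ⋂ {C closed : A ⊆ C}. Closed sets containing A: {n, o}, {m, n, o}.
Intersecting these: cl(A) = {n, o}.
∂A = cl(A) ∖ int(A) = {n, o} ∖ ∅ = {n, o}.


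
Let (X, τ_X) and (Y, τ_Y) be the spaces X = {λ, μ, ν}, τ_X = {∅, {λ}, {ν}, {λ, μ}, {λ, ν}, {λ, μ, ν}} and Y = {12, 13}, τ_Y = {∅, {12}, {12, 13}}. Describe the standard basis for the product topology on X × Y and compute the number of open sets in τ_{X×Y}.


Basis B = {∅ × ∅, {λ} × {12}, {ν} × {12}, {λ} × {12, 13}, {λ, μ} × {12}, {λ, ν} × {12}, {ν} × {12, 13}, {λ, μ, ν} × {12}, {λ, μ} × {12, 13}, {λ, ν} × {12, 13}, {λ, μ, ν} × {12, 13}}; |τ_{X×Y}| = 18.

Enumerate products U × V with U ∈ τ_X, V ∈ τ_Y (deduplicated):
  ∅ × ∅ = {} (∅)
  {λ} × {12} = {(λ,12)}
  {ν} × {12} = {(ν,12)}
  {λ} × {12, 13} = {(λ,12), (λ,13)}
  {λ, μ} × {12} = {(λ,12), (μ,12)}
  {λ, ν} × {12} = {(λ,12), (ν,12)}
  {ν} × {12, 13} = {(ν,12), (ν,13)}
  {λ, μ, ν} × {12} = {(λ,12), (μ,12), (ν,12)}
  {λ, μ} × {12, 13} = {(λ,12), (λ,13), (μ,12), (μ,13)}
  {λ, ν} × {12, 13} = {(λ,12), (λ,13), (ν,12), (ν,13)}
  {λ, μ, ν} × {12, 13} = {(λ,12), (λ,13), (μ,12), (μ,13), (ν,12), (ν,13)}
These 11 distinct sets form the basis B.
Close under arbitrary unions to get τ_{X×Y}; counting gives |τ_{X×Y}| = 18.


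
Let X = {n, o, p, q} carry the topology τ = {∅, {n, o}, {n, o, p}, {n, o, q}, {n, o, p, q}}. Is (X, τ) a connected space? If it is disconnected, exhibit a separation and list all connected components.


(X, τ) is connected.

Find clopen sets (U ∈ τ with X ∖ U ∈ τ):
  U = ∅, X ∖ U = {n, o, p, q} — both open, so U is clopen.
  U = {n, o, p, q}, X ∖ U = ∅ — both open, so U is clopen.
Only trivial clopens (∅ and X) exist, so (X, τ) is connected.
Compute connected components by grouping points that agree on all clopens:
  component: {n, o, p, q}


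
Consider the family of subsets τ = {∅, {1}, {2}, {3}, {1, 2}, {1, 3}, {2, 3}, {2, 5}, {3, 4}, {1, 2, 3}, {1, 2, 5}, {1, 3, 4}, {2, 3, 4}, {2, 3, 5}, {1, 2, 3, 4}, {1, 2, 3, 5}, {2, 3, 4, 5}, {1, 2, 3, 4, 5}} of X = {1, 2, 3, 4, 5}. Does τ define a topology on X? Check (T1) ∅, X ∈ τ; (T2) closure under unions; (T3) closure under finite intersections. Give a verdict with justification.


τ IS a topology on X.

Axiom (T1): ∅ ∈ τ? Yes; X ∈ τ? Yes.
Axiom (T2/T3): check pairwise unions and intersections of members of τ.
All pairwise intersections and unions checked — each lies in τ. Therefore τ satisfies (T1), (T2), (T3): it IS a topology on X.


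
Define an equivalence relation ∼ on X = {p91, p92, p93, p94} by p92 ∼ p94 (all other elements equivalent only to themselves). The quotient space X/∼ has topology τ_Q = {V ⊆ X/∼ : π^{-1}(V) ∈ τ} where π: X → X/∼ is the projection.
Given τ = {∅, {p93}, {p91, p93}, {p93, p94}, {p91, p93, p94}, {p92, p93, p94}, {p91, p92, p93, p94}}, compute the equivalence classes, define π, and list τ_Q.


X/∼ = {[p91], [p92=p94], [p93]}; |τ_Q| = 5.

Equivalence classes: [p91], [p92=p94], [p93].
Quotient map π: X → X/∼ sends p91 ↦ [p91], p92 ↦ [p92=p94], p93 ↦ [p93], p94 ↦ [p92=p94].
For each subset V ⊆ X/∼, compute π^{-1}(V) ⊆ X and check whether π^{-1}(V) ∈ τ. V is open in τ_Q iff π^{-1}(V) ∈ τ.
  V = {}: π^{-1}(V) = ∅ ∈ τ ✓.
  V = {[p91]}: π^{-1}(V) = {p91} ∉ τ ✗.
  V = {[p92=p94]}: π^{-1}(V) = {p92, p94} ∉ τ ✗.
  V = {[p91], [p92=p94]}: π^{-1}(V) = {p91, p92, p94} ∉ τ ✗.
  V = {[p93]}: π^{-1}(V) = {p93} ∈ τ ✓.
  V = {[p91], [p93]}: π^{-1}(V) = {p91, p93} ∈ τ ✓.
  V = {[p92=p94], [p93]}: π^{-1}(V) = {p92, p93, p94} ∈ τ ✓.
  V = {[p91], [p92=p94], [p93]}: π^{-1}(V) = {p91, p92, p93, p94} ∈ τ ✓.
Open sets in the quotient: τ_Q = {{}, {[p93]}, {[p91], [p93]}, {[p92=p94], [p93]}, {[p91], [p92=p94], [p93]}} (5 elements).


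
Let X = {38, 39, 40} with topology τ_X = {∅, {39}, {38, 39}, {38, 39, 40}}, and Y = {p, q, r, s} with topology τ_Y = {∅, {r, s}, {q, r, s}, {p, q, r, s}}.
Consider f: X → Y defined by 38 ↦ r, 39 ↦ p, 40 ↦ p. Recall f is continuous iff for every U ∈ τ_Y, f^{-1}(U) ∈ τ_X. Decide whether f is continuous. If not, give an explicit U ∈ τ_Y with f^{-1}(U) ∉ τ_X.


f is NOT continuous.

Compute f^{-1}(U) for each U ∈ τ_Y:
  U = ∅: f^{-1}(U) = ∅ ∈ τ_X ✓.
  U = {r, s}: f^{-1}(U) = {38} ∉ τ_X ✗.
  U = {q, r, s}: f^{-1}(U) = {38} ∉ τ_X ✗.
  U = {p, q, r, s}: f^{-1}(U) = {38, 39, 40} ∈ τ_X ✓.
Found U = {r, s} with f^{-1}(U) = {38} not in τ_X. Therefore f is NOT continuous.


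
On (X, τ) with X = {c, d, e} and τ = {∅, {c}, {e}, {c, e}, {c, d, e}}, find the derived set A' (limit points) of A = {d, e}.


A' = {d}

For each x ∈ X, list the open sets U ∈ τ with x ∈ U, then check whether U ∩ (A ∖ {x}) ≠ ∅ for every such U.
  x = c: open {c} ∋ x has {c} ∩ (A ∖ {c}) = ∅, so x is NOT a limit point.
  x = d: opens ∋ x are {c, d, e}; each meets A ∖ {d}, so x IS a limit point.
  x = e: open {e} ∋ x has {e} ∩ (A ∖ {e}) = ∅, so x is NOT a limit point.
Collecting: A' = {d}.


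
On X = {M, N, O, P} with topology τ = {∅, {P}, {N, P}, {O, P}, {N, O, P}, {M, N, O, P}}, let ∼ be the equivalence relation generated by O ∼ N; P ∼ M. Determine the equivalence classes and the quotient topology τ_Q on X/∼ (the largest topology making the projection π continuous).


X/∼ = {[M=P], [N=O]}; |τ_Q| = 2.

Equivalence classes: [M=P], [N=O].
Quotient map π: X → X/∼ sends M ↦ [M=P], N ↦ [N=O], O ↦ [N=O], P ↦ [M=P].
For each subset V ⊆ X/∼, compute π^{-1}(V) ⊆ X and check whether π^{-1}(V) ∈ τ. V is open in τ_Q iff π^{-1}(V) ∈ τ.
  V = {}: π^{-1}(V) = ∅ ∈ τ ✓.
  V = {[M=P]}: π^{-1}(V) = {M, P} ∉ τ ✗.
  V = {[N=O]}: π^{-1}(V) = {N, O} ∉ τ ✗.
  V = {[M=P], [N=O]}: π^{-1}(V) = {M, N, O, P} ∈ τ ✓.
Open sets in the quotient: τ_Q = {{}, {[M=P], [N=O]}} (2 elements).


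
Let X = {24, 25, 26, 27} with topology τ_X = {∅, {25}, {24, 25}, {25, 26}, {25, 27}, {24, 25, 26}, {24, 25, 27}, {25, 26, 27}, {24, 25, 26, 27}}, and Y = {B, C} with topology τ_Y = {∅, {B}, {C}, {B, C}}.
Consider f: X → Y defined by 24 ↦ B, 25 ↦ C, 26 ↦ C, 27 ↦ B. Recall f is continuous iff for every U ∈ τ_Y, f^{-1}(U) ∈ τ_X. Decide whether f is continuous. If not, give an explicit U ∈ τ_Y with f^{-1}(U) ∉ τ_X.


f is NOT continuous.

Compute f^{-1}(U) for each U ∈ τ_Y:
  U = ∅: f^{-1}(U) = ∅ ∈ τ_X ✓.
  U = {B}: f^{-1}(U) = {24, 27} ∉ τ_X ✗.
  U = {C}: f^{-1}(U) = {25, 26} ∈ τ_X ✓.
  U = {B, C}: f^{-1}(U) = {24, 25, 26, 27} ∈ τ_X ✓.
Found U = {B} with f^{-1}(U) = {24, 27} not in τ_X. Therefore f is NOT continuous.


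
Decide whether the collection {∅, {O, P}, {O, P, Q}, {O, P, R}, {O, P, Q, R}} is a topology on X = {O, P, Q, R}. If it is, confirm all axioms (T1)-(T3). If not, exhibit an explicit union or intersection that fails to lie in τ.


τ IS a topology on X.

Axiom (T1): ∅ ∈ τ? Yes; X ∈ τ? Yes.
Axiom (T2/T3): check pairwise unions and intersections of members of τ.
All pairwise intersections and unions checked — each lies in τ. Therefore τ satisfies (T1), (T2), (T3): it IS a topology on X.


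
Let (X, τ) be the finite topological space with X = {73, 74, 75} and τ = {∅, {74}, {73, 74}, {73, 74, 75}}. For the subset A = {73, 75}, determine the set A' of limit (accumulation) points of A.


A' = {75}

For each x ∈ X, list the open sets U ∈ τ with x ∈ U, then check whether U ∩ (A ∖ {x}) ≠ ∅ for every such U.
  x = 73: open {73, 74} ∋ x has {73, 74} ∩ (A ∖ {73}) = ∅, so x is NOT a limit point.
  x = 74: open {74} ∋ x has {74} ∩ (A ∖ {74}) = ∅, so x is NOT a limit point.
  x = 75: opens ∋ x are {73, 74, 75}; each meets A ∖ {75}, so x IS a limit point.
Collecting: A' = {75}.


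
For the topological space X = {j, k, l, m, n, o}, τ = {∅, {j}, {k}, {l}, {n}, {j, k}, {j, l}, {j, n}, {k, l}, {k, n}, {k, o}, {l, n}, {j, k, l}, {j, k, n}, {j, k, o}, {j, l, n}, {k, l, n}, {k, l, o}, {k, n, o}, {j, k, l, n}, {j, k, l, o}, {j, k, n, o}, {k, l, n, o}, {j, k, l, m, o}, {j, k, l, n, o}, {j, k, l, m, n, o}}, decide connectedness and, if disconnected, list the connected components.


(X, τ) is disconnected; components = [{n}, {j, k, l, m, o}].

Find clopen sets (U ∈ τ with X ∖ U ∈ τ):
  U = ∅, X ∖ U = {j, k, l, m, n, o} — both open, so U is clopen.
  U = {n}, X ∖ U = {j, k, l, m, o} — both open, so U is clopen.
  U = {j, k, l, m, o}, X ∖ U = {n} — both open, so U is clopen.
  U = {j, k, l, m, n, o}, X ∖ U = ∅ — both open, so U is clopen.
Nontrivial clopen(s) exist: e.g. {j, k, l, m, o}. So (X, τ) is disconnected.
Compute connected components by grouping points that agree on all clopens:
  component: {n}
  component: {j, k, l, m, o}


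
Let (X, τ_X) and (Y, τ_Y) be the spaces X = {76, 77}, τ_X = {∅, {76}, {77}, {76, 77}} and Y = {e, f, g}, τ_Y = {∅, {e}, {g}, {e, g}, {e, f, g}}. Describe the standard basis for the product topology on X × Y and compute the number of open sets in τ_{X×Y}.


Basis B = {∅ × ∅, {76} × {e}, {76} × {g}, {77} × {e}, {77} × {g}, {76} × {e, g}, {76, 77} × {e}, {76, 77} × {g}, {77} × {e, g}, {76} × {e, f, g}, {77} × {e, f, g}, {76, 77} × {e, g}, {76, 77} × {e, f, g}}; |τ_{X×Y}| = 25.

Enumerate products U × V with U ∈ τ_X, V ∈ τ_Y (deduplicated):
  ∅ × ∅ = {} (∅)
  {76} × {e} = {(76,e)}
  {76} × {g} = {(76,g)}
  {77} × {e} = {(77,e)}
  {77} × {g} = {(77,g)}
  {76} × {e, g} = {(76,e), (76,g)}
  {76, 77} × {e} = {(76,e), (77,e)}
  {76, 77} × {g} = {(76,g), (77,g)}
  {77} × {e, g} = {(77,e), (77,g)}
  {76} × {e, f, g} = {(76,e), (76,f), (76,g)}
  {77} × {e, f, g} = {(77,e), (77,f), (77,g)}
  {76, 77} × {e, g} = {(76,e), (76,g), (77,e), (77,g)}
  {76, 77} × {e, f, g} = {(76,e), (76,f), (76,g), (77,e), (77,f), (77,g)}
These 13 distinct sets form the basis B.
Close under arbitrary unions to get τ_{X×Y}; counting gives |τ_{X×Y}| = 25.


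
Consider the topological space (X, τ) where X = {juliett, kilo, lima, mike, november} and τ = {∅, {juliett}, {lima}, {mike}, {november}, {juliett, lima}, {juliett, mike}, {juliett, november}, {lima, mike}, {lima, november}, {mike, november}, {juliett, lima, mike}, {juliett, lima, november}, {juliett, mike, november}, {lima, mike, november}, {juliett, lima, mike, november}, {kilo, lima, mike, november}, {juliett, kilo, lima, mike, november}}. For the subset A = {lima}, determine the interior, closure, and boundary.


int(A) = {lima}, cl(A) = {kilo, lima}, ∂A = {kilo}.

Closed sets in (X, τ) are complements of opens:
  closed(X, τ) = {∅, {juliett}, {kilo}, {juliett, kilo}, {kilo, lima}, {kilo, mike}, {kilo, november}, {juliett, kilo, lima}, {juliett, kilo, mike}, {juliett, kilo, november}, {kilo, lima, mike}, {kilo, lima, november}, {kilo, mike, november}, {juliett, kilo, lima, mike}, {juliett, kilo, lima, november}, {juliett, kilo, mike, november}, {kilo, lima, mike, november}, {juliett, kilo, lima, mike, november}}.
int(A) = ⋃ {U ∈ τ : U ⊆ A}. Opens contained in A: ∅, {lima}.
Taking the union of these: int(A) = {lima}.
cl(A) = ⋂ {C closed : A ⊆ C}. Closed sets containing A: {kilo, lima}, {juliett, kilo, lima}, {kilo, lima, mike}, {kilo, lima, november}, {juliett, kilo, lima, mike}, {juliett, kilo, lima, november}, {kilo, lima, mike, november}, {juliett, kilo, lima, mike, november}.
Intersecting these: cl(A) = {kilo, lima}.
∂A = cl(A) ∖ int(A) = {kilo, lima} ∖ {lima} = {kilo}.


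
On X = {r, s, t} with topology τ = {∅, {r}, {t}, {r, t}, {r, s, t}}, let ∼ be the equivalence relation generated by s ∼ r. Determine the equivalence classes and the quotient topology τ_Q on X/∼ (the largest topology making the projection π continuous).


X/∼ = {[r=s], [t]}; |τ_Q| = 3.

Equivalence classes: [r=s], [t].
Quotient map π: X → X/∼ sends r ↦ [r=s], s ↦ [r=s], t ↦ [t].
For each subset V ⊆ X/∼, compute π^{-1}(V) ⊆ X and check whether π^{-1}(V) ∈ τ. V is open in τ_Q iff π^{-1}(V) ∈ τ.
  V = {}: π^{-1}(V) = ∅ ∈ τ ✓.
  V = {[r=s]}: π^{-1}(V) = {r, s} ∉ τ ✗.
  V = {[t]}: π^{-1}(V) = {t} ∈ τ ✓.
  V = {[r=s], [t]}: π^{-1}(V) = {r, s, t} ∈ τ ✓.
Open sets in the quotient: τ_Q = {{}, {[t]}, {[r=s], [t]}} (3 elements).


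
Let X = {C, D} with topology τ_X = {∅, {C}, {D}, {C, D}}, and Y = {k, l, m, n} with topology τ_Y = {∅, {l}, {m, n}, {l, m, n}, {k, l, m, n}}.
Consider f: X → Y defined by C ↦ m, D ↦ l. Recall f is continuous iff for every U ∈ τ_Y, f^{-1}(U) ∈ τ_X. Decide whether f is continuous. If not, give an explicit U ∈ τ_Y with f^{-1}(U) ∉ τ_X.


f IS continuous.

Compute f^{-1}(U) for each U ∈ τ_Y:
  U = ∅: f^{-1}(U) = ∅ ∈ τ_X ✓.
  U = {l}: f^{-1}(U) = {D} ∈ τ_X ✓.
  U = {m, n}: f^{-1}(U) = {C} ∈ τ_X ✓.
  U = {l, m, n}: f^{-1}(U) = {C, D} ∈ τ_X ✓.
  U = {k, l, m, n}: f^{-1}(U) = {C, D} ∈ τ_X ✓.
Every preimage lies in τ_X, so f IS continuous.


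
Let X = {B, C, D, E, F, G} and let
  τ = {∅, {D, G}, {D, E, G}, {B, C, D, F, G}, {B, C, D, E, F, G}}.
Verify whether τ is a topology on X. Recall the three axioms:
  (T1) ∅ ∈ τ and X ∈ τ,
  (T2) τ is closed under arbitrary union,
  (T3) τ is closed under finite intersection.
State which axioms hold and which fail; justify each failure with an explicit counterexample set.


τ IS a topology on X.

Axiom (T1): ∅ ∈ τ? Yes; X ∈ τ? Yes.
Axiom (T2/T3): check pairwise unions and intersections of members of τ.
All pairwise intersections and unions checked — each lies in τ. Therefore τ satisfies (T1), (T2), (T3): it IS a topology on X.


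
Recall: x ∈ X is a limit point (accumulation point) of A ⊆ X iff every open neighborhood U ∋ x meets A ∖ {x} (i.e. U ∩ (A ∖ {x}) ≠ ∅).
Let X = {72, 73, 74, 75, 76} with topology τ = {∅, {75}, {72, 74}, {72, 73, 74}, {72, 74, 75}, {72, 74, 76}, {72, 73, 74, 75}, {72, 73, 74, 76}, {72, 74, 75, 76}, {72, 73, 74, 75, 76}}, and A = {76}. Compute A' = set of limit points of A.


A' = ∅

For each x ∈ X, list the open sets U ∈ τ with x ∈ U, then check whether U ∩ (A ∖ {x}) ≠ ∅ for every such U.
  x = 72: open {72, 74} ∋ x has {72, 74} ∩ (A ∖ {72}) = ∅, so x is NOT a limit point.
  x = 73: open {72, 73, 74} ∋ x has {72, 73, 74} ∩ (A ∖ {73}) = ∅, so x is NOT a limit point.
  x = 74: open {72, 74} ∋ x has {72, 74} ∩ (A ∖ {74}) = ∅, so x is NOT a limit point.
  x = 75: open {75} ∋ x has {75} ∩ (A ∖ {75}) = ∅, so x is NOT a limit point.
  x = 76: open {72, 74, 76} ∋ x has {72, 74, 76} ∩ (A ∖ {76}) = ∅, so x is NOT a limit point.
Collecting: A' = ∅.


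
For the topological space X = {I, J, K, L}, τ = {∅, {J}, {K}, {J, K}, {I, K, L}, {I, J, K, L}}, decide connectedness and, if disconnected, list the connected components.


(X, τ) is disconnected; components = [{J}, {I, K, L}].

Find clopen sets (U ∈ τ with X ∖ U ∈ τ):
  U = ∅, X ∖ U = {I, J, K, L} — both open, so U is clopen.
  U = {J}, X ∖ U = {I, K, L} — both open, so U is clopen.
  U = {I, K, L}, X ∖ U = {J} — both open, so U is clopen.
  U = {I, J, K, L}, X ∖ U = ∅ — both open, so U is clopen.
Nontrivial clopen(s) exist: e.g. {I, K, L}. So (X, τ) is disconnected.
Compute connected components by grouping points that agree on all clopens:
  component: {J}
  component: {I, K, L}


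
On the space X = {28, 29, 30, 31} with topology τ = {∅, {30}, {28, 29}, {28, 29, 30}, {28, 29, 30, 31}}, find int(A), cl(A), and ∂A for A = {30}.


int(A) = {30}, cl(A) = {30, 31}, ∂A = {31}.

Closed sets in (X, τ) are complements of opens:
  closed(X, τ) = {∅, {31}, {30, 31}, {28, 29, 31}, {28, 29, 30, 31}}.
int(A) = ⋃ {U ∈ τ : U ⊆ A}. Opens contained in A: ∅, {30}.
Taking the union of these: int(A) = {30}.
cl(A) = ⋂ {C closed : A ⊆ C}. Closed sets containing A: {30, 31}, {28, 29, 30, 31}.
Intersecting these: cl(A) = {30, 31}.
∂A = cl(A) ∖ int(A) = {30, 31} ∖ {30} = {31}.


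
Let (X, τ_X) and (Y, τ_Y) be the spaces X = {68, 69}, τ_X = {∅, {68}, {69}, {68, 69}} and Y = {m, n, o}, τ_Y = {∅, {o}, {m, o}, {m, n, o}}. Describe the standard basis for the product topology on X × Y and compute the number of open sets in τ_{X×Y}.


Basis B = {∅ × ∅, {68} × {o}, {69} × {o}, {68} × {m, o}, {68, 69} × {o}, {69} × {m, o}, {68} × {m, n, o}, {69} × {m, n, o}, {68, 69} × {m, o}, {68, 69} × {m, n, o}}; |τ_{X×Y}| = 16.

Enumerate products U × V with U ∈ τ_X, V ∈ τ_Y (deduplicated):
  ∅ × ∅ = {} (∅)
  {68} × {o} = {(68,o)}
  {69} × {o} = {(69,o)}
  {68} × {m, o} = {(68,m), (68,o)}
  {68, 69} × {o} = {(68,o), (69,o)}
  {69} × {m, o} = {(69,m), (69,o)}
  {68} × {m, n, o} = {(68,m), (68,n), (68,o)}
  {69} × {m, n, o} = {(69,m), (69,n), (69,o)}
  {68, 69} × {m, o} = {(68,m), (68,o), (69,m), (69,o)}
  {68, 69} × {m, n, o} = {(68,m), (68,n), (68,o), (69,m), (69,n), (69,o)}
These 10 distinct sets form the basis B.
Close under arbitrary unions to get τ_{X×Y}; counting gives |τ_{X×Y}| = 16.


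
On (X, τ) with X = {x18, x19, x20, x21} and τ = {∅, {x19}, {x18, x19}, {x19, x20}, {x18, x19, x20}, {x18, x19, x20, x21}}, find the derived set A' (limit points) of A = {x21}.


A' = ∅

For each x ∈ X, list the open sets U ∈ τ with x ∈ U, then check whether U ∩ (A ∖ {x}) ≠ ∅ for every such U.
  x = x18: open {x18, x19} ∋ x has {x18, x19} ∩ (A ∖ {x18}) = ∅, so x is NOT a limit point.
  x = x19: open {x19} ∋ x has {x19} ∩ (A ∖ {x19}) = ∅, so x is NOT a limit point.
  x = x20: open {x19, x20} ∋ x has {x19, x20} ∩ (A ∖ {x20}) = ∅, so x is NOT a limit point.
  x = x21: open {x18, x19, x20, x21} ∋ x has {x18, x19, x20, x21} ∩ (A ∖ {x21}) = ∅, so x is NOT a limit point.
Collecting: A' = ∅.


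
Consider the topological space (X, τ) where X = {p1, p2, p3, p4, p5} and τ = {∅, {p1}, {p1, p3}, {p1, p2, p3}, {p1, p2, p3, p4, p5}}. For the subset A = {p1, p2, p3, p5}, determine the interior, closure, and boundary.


int(A) = {p1, p2, p3}, cl(A) = {p1, p2, p3, p4, p5}, ∂A = {p4, p5}.

Closed sets in (X, τ) are complements of opens:
  closed(X, τ) = {∅, {p4, p5}, {p2, p4, p5}, {p2, p3, p4, p5}, {p1, p2, p3, p4, p5}}.
int(A) = ⋃ {U ∈ τ : U ⊆ A}. Opens contained in A: ∅, {p1}, {p1, p3}, {p1, p2, p3}.
Taking the union of these: int(A) = {p1, p2, p3}.
cl(A) = ⋂ {C closed : A ⊆ C}. Closed sets containing A: {p1, p2, p3, p4, p5}.
Intersecting these: cl(A) = {p1, p2, p3, p4, p5}.
∂A = cl(A) ∖ int(A) = {p1, p2, p3, p4, p5} ∖ {p1, p2, p3} = {p4, p5}.


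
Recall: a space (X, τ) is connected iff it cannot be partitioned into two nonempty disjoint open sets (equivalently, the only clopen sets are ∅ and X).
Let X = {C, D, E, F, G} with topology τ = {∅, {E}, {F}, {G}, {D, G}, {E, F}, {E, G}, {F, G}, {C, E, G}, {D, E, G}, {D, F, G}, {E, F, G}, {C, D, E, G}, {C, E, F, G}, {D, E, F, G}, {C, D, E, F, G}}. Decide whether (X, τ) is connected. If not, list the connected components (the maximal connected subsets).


(X, τ) is disconnected; components = [{F}, {C, D, E, G}].

Find clopen sets (U ∈ τ with X ∖ U ∈ τ):
  U = ∅, X ∖ U = {C, D, E, F, G} — both open, so U is clopen.
  U = {F}, X ∖ U = {C, D, E, G} — both open, so U is clopen.
  U = {C, D, E, G}, X ∖ U = {F} — both open, so U is clopen.
  U = {C, D, E, F, G}, X ∖ U = ∅ — both open, so U is clopen.
Nontrivial clopen(s) exist: e.g. {F}. So (X, τ) is disconnected.
Compute connected components by grouping points that agree on all clopens:
  component: {F}
  component: {C, D, E, G}


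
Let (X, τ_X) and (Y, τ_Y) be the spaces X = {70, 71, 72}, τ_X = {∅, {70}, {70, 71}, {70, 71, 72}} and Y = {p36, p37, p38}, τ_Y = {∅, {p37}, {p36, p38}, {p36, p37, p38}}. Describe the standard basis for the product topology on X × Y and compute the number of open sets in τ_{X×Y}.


Basis B = {∅ × ∅, {70} × {p37}, {70} × {p36, p38}, {70, 71} × {p37}, {70} × {p36, p37, p38}, {70, 71, 72} × {p37}, {70, 71} × {p36, p38}, {70, 71} × {p36, p37, p38}, {70, 71, 72} × {p36, p38}, {70, 71, 72} × {p36, p37, p38}}; |τ_{X×Y}| = 16.

Enumerate products U × V with U ∈ τ_X, V ∈ τ_Y (deduplicated):
  ∅ × ∅ = {} (∅)
  {70} × {p37} = {(70,p37)}
  {70} × {p36, p38} = {(70,p36), (70,p38)}
  {70, 71} × {p37} = {(70,p37), (71,p37)}
  {70} × {p36, p37, p38} = {(70,p36), (70,p37), (70,p38)}
  {70, 71, 72} × {p37} = {(70,p37), (71,p37), (72,p37)}
  {70, 71} × {p36, p38} = {(70,p36), (70,p38), (71,p36), (71,p38)}
  {70, 71} × {p36, p37, p38} = {(70,p36), (70,p37), (70,p38), (71,p36), (71,p37), (71,p38)}
  {70, 71, 72} × {p36, p38} = {(70,p36), (70,p38), (71,p36), (71,p38), (72,p36), (72,p38)}
  {70, 71, 72} × {p36, p37, p38} = {(70,p36), (70,p37), (70,p38), (71,p36), (71,p37), (71,p38), (72,p36), (72,p37), (72,p38)}
These 10 distinct sets form the basis B.
Close under arbitrary unions to get τ_{X×Y}; counting gives |τ_{X×Y}| = 16.


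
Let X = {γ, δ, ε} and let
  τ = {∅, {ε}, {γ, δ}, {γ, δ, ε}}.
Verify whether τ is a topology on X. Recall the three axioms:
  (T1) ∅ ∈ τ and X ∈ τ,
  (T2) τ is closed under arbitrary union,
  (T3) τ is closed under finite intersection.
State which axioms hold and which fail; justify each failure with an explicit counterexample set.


τ IS a topology on X.

Axiom (T1): ∅ ∈ τ? Yes; X ∈ τ? Yes.
Axiom (T2/T3): check pairwise unions and intersections of members of τ.
All pairwise intersections and unions checked — each lies in τ. Therefore τ satisfies (T1), (T2), (T3): it IS a topology on X.
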